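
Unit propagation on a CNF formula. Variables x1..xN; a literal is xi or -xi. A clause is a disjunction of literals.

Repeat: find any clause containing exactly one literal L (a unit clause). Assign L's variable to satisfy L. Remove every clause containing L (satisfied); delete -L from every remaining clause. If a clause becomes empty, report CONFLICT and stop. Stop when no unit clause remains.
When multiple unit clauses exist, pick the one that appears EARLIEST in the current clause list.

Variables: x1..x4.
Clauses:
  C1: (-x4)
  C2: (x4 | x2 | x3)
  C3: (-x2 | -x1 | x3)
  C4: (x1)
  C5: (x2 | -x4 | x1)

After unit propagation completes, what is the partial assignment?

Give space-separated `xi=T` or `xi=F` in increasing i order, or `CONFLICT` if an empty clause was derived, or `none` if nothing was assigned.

Answer: x1=T x4=F

Derivation:
unit clause [-4] forces x4=F; simplify:
  drop 4 from [4, 2, 3] -> [2, 3]
  satisfied 2 clause(s); 3 remain; assigned so far: [4]
unit clause [1] forces x1=T; simplify:
  drop -1 from [-2, -1, 3] -> [-2, 3]
  satisfied 1 clause(s); 2 remain; assigned so far: [1, 4]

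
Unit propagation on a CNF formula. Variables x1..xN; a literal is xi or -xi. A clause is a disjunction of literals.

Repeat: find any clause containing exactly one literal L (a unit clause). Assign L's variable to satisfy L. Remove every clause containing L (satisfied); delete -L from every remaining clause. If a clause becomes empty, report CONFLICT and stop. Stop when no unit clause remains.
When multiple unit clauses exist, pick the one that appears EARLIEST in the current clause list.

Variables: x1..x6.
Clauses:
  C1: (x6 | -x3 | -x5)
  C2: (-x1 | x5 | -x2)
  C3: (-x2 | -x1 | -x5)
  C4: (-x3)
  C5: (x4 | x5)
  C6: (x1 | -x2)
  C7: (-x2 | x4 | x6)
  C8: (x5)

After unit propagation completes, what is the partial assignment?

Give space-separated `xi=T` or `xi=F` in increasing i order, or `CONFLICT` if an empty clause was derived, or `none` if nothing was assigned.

unit clause [-3] forces x3=F; simplify:
  satisfied 2 clause(s); 6 remain; assigned so far: [3]
unit clause [5] forces x5=T; simplify:
  drop -5 from [-2, -1, -5] -> [-2, -1]
  satisfied 3 clause(s); 3 remain; assigned so far: [3, 5]

Answer: x3=F x5=T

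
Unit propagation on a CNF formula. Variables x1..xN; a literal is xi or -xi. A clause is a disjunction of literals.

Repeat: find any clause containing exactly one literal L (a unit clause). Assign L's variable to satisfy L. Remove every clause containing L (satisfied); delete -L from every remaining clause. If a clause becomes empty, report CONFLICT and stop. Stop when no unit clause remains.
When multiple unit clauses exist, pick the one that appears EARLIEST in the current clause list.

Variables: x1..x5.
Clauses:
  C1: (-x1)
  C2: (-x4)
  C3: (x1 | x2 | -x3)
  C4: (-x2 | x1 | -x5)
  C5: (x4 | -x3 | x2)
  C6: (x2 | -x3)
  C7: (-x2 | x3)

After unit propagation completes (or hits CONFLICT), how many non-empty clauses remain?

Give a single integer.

unit clause [-1] forces x1=F; simplify:
  drop 1 from [1, 2, -3] -> [2, -3]
  drop 1 from [-2, 1, -5] -> [-2, -5]
  satisfied 1 clause(s); 6 remain; assigned so far: [1]
unit clause [-4] forces x4=F; simplify:
  drop 4 from [4, -3, 2] -> [-3, 2]
  satisfied 1 clause(s); 5 remain; assigned so far: [1, 4]

Answer: 5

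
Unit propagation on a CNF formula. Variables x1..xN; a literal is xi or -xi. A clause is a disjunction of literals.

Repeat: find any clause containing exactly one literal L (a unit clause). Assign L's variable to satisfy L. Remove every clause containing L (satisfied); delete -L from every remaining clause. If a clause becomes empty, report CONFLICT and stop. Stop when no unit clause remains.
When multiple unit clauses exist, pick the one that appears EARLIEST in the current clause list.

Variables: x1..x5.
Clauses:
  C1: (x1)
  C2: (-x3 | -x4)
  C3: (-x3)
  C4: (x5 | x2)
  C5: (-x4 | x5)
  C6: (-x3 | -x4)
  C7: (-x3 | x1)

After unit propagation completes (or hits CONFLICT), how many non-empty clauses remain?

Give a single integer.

Answer: 2

Derivation:
unit clause [1] forces x1=T; simplify:
  satisfied 2 clause(s); 5 remain; assigned so far: [1]
unit clause [-3] forces x3=F; simplify:
  satisfied 3 clause(s); 2 remain; assigned so far: [1, 3]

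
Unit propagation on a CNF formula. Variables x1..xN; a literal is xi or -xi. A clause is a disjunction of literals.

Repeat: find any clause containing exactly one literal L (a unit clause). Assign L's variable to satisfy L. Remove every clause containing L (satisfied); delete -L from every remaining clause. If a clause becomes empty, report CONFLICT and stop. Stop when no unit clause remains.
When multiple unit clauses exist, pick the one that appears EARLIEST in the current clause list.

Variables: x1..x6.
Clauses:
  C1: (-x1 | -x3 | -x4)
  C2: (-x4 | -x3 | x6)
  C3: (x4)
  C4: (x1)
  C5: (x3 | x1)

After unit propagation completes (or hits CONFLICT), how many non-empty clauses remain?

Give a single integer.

unit clause [4] forces x4=T; simplify:
  drop -4 from [-1, -3, -4] -> [-1, -3]
  drop -4 from [-4, -3, 6] -> [-3, 6]
  satisfied 1 clause(s); 4 remain; assigned so far: [4]
unit clause [1] forces x1=T; simplify:
  drop -1 from [-1, -3] -> [-3]
  satisfied 2 clause(s); 2 remain; assigned so far: [1, 4]
unit clause [-3] forces x3=F; simplify:
  satisfied 2 clause(s); 0 remain; assigned so far: [1, 3, 4]

Answer: 0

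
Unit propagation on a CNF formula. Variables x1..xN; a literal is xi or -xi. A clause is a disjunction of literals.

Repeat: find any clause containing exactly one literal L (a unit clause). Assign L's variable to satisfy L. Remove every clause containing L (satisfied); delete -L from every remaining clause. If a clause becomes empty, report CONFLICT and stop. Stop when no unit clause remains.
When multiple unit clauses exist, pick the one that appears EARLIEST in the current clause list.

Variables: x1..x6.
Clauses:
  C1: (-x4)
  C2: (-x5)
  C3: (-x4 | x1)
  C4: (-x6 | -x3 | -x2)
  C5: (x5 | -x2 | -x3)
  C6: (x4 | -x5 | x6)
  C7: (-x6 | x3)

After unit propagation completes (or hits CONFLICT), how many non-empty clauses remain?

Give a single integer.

Answer: 3

Derivation:
unit clause [-4] forces x4=F; simplify:
  drop 4 from [4, -5, 6] -> [-5, 6]
  satisfied 2 clause(s); 5 remain; assigned so far: [4]
unit clause [-5] forces x5=F; simplify:
  drop 5 from [5, -2, -3] -> [-2, -3]
  satisfied 2 clause(s); 3 remain; assigned so far: [4, 5]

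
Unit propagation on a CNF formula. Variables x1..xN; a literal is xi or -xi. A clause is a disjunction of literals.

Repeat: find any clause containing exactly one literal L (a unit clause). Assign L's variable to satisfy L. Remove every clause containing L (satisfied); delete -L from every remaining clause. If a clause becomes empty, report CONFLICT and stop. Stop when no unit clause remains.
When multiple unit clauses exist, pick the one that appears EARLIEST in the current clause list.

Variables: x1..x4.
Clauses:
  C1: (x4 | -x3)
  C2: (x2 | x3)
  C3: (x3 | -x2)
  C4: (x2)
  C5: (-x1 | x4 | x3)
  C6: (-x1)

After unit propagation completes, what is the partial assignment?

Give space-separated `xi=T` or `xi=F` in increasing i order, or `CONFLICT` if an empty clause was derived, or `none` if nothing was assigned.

unit clause [2] forces x2=T; simplify:
  drop -2 from [3, -2] -> [3]
  satisfied 2 clause(s); 4 remain; assigned so far: [2]
unit clause [3] forces x3=T; simplify:
  drop -3 from [4, -3] -> [4]
  satisfied 2 clause(s); 2 remain; assigned so far: [2, 3]
unit clause [4] forces x4=T; simplify:
  satisfied 1 clause(s); 1 remain; assigned so far: [2, 3, 4]
unit clause [-1] forces x1=F; simplify:
  satisfied 1 clause(s); 0 remain; assigned so far: [1, 2, 3, 4]

Answer: x1=F x2=T x3=T x4=T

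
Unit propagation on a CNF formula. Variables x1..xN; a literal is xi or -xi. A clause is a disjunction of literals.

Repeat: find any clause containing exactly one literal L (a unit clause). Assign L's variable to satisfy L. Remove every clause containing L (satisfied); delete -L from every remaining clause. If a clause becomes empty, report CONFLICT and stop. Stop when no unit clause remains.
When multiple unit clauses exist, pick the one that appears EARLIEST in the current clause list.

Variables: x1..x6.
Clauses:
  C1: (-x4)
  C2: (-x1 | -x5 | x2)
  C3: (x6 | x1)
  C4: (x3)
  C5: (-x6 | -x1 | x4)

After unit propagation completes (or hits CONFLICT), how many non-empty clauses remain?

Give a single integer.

Answer: 3

Derivation:
unit clause [-4] forces x4=F; simplify:
  drop 4 from [-6, -1, 4] -> [-6, -1]
  satisfied 1 clause(s); 4 remain; assigned so far: [4]
unit clause [3] forces x3=T; simplify:
  satisfied 1 clause(s); 3 remain; assigned so far: [3, 4]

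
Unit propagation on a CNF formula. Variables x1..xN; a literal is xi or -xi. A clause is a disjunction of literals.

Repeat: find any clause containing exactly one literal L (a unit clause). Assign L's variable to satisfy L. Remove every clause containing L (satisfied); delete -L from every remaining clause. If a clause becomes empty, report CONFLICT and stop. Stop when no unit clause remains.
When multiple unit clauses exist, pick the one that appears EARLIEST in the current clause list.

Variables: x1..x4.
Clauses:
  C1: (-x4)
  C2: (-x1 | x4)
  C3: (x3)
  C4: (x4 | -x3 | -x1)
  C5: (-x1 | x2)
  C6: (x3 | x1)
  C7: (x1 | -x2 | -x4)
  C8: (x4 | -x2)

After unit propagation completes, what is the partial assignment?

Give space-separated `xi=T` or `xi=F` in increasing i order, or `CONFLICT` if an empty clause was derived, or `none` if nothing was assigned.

Answer: x1=F x2=F x3=T x4=F

Derivation:
unit clause [-4] forces x4=F; simplify:
  drop 4 from [-1, 4] -> [-1]
  drop 4 from [4, -3, -1] -> [-3, -1]
  drop 4 from [4, -2] -> [-2]
  satisfied 2 clause(s); 6 remain; assigned so far: [4]
unit clause [-1] forces x1=F; simplify:
  drop 1 from [3, 1] -> [3]
  satisfied 3 clause(s); 3 remain; assigned so far: [1, 4]
unit clause [3] forces x3=T; simplify:
  satisfied 2 clause(s); 1 remain; assigned so far: [1, 3, 4]
unit clause [-2] forces x2=F; simplify:
  satisfied 1 clause(s); 0 remain; assigned so far: [1, 2, 3, 4]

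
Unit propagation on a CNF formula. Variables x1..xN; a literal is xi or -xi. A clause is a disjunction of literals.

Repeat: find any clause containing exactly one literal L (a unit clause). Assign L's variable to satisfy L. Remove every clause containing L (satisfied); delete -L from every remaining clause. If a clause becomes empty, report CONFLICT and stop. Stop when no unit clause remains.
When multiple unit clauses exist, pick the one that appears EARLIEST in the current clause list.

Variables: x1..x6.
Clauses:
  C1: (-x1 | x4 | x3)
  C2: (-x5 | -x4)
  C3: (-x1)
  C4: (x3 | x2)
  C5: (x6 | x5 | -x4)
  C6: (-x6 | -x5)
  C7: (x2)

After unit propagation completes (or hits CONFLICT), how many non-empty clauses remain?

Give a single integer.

unit clause [-1] forces x1=F; simplify:
  satisfied 2 clause(s); 5 remain; assigned so far: [1]
unit clause [2] forces x2=T; simplify:
  satisfied 2 clause(s); 3 remain; assigned so far: [1, 2]

Answer: 3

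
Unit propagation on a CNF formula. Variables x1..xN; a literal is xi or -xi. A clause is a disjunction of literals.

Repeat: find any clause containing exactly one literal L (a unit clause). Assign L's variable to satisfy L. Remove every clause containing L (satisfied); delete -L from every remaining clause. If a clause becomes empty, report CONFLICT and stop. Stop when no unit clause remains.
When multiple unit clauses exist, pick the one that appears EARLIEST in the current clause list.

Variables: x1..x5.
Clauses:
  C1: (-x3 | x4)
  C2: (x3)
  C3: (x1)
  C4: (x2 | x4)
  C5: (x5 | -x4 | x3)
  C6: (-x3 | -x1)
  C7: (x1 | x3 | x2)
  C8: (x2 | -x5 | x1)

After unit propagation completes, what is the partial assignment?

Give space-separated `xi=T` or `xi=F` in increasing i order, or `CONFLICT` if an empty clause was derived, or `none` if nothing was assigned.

Answer: CONFLICT

Derivation:
unit clause [3] forces x3=T; simplify:
  drop -3 from [-3, 4] -> [4]
  drop -3 from [-3, -1] -> [-1]
  satisfied 3 clause(s); 5 remain; assigned so far: [3]
unit clause [4] forces x4=T; simplify:
  satisfied 2 clause(s); 3 remain; assigned so far: [3, 4]
unit clause [1] forces x1=T; simplify:
  drop -1 from [-1] -> [] (empty!)
  satisfied 2 clause(s); 1 remain; assigned so far: [1, 3, 4]
CONFLICT (empty clause)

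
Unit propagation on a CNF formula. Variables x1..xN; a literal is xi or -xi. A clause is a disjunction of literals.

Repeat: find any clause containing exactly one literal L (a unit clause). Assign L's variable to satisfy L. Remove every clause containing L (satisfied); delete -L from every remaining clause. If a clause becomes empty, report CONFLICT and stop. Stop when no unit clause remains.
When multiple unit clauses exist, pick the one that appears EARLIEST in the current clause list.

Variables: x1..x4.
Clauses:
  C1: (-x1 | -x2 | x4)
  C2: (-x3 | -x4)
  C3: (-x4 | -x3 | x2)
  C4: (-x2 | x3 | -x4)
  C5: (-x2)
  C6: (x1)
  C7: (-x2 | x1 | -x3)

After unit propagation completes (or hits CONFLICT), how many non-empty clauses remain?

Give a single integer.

unit clause [-2] forces x2=F; simplify:
  drop 2 from [-4, -3, 2] -> [-4, -3]
  satisfied 4 clause(s); 3 remain; assigned so far: [2]
unit clause [1] forces x1=T; simplify:
  satisfied 1 clause(s); 2 remain; assigned so far: [1, 2]

Answer: 2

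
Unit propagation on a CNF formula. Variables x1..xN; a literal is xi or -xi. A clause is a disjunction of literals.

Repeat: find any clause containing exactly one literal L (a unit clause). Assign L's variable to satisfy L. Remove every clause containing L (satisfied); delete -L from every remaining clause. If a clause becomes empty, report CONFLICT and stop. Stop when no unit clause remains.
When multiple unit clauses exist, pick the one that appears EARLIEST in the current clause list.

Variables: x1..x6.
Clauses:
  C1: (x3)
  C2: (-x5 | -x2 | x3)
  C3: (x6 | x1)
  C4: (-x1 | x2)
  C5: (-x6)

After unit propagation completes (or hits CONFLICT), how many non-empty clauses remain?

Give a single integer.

unit clause [3] forces x3=T; simplify:
  satisfied 2 clause(s); 3 remain; assigned so far: [3]
unit clause [-6] forces x6=F; simplify:
  drop 6 from [6, 1] -> [1]
  satisfied 1 clause(s); 2 remain; assigned so far: [3, 6]
unit clause [1] forces x1=T; simplify:
  drop -1 from [-1, 2] -> [2]
  satisfied 1 clause(s); 1 remain; assigned so far: [1, 3, 6]
unit clause [2] forces x2=T; simplify:
  satisfied 1 clause(s); 0 remain; assigned so far: [1, 2, 3, 6]

Answer: 0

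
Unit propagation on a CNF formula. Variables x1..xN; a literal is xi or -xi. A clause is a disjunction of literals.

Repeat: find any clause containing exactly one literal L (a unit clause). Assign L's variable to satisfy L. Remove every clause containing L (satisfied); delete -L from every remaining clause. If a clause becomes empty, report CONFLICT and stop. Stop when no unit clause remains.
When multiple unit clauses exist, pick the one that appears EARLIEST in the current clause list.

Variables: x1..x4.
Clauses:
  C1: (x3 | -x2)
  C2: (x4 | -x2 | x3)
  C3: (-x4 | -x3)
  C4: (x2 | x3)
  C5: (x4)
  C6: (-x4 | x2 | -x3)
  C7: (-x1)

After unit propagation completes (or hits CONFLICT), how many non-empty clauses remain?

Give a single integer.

Answer: 1

Derivation:
unit clause [4] forces x4=T; simplify:
  drop -4 from [-4, -3] -> [-3]
  drop -4 from [-4, 2, -3] -> [2, -3]
  satisfied 2 clause(s); 5 remain; assigned so far: [4]
unit clause [-3] forces x3=F; simplify:
  drop 3 from [3, -2] -> [-2]
  drop 3 from [2, 3] -> [2]
  satisfied 2 clause(s); 3 remain; assigned so far: [3, 4]
unit clause [-2] forces x2=F; simplify:
  drop 2 from [2] -> [] (empty!)
  satisfied 1 clause(s); 2 remain; assigned so far: [2, 3, 4]
CONFLICT (empty clause)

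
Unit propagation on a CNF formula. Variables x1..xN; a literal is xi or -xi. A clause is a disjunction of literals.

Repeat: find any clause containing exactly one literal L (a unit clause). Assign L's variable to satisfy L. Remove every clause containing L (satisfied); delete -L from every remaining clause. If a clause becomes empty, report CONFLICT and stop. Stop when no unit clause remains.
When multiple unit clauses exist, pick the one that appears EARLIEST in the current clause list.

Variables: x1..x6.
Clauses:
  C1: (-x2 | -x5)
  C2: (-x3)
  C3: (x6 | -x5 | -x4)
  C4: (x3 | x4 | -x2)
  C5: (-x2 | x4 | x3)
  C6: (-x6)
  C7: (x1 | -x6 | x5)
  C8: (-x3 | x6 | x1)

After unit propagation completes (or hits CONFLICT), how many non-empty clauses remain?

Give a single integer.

unit clause [-3] forces x3=F; simplify:
  drop 3 from [3, 4, -2] -> [4, -2]
  drop 3 from [-2, 4, 3] -> [-2, 4]
  satisfied 2 clause(s); 6 remain; assigned so far: [3]
unit clause [-6] forces x6=F; simplify:
  drop 6 from [6, -5, -4] -> [-5, -4]
  satisfied 2 clause(s); 4 remain; assigned so far: [3, 6]

Answer: 4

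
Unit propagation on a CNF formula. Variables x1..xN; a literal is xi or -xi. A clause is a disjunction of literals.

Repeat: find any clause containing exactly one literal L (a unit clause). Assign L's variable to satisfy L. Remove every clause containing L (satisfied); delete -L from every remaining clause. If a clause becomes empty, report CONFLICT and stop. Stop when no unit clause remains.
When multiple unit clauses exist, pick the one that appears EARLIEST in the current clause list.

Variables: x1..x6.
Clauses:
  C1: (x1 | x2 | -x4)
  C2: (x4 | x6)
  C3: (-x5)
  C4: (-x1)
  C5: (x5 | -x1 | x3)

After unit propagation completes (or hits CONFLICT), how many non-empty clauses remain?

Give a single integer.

unit clause [-5] forces x5=F; simplify:
  drop 5 from [5, -1, 3] -> [-1, 3]
  satisfied 1 clause(s); 4 remain; assigned so far: [5]
unit clause [-1] forces x1=F; simplify:
  drop 1 from [1, 2, -4] -> [2, -4]
  satisfied 2 clause(s); 2 remain; assigned so far: [1, 5]

Answer: 2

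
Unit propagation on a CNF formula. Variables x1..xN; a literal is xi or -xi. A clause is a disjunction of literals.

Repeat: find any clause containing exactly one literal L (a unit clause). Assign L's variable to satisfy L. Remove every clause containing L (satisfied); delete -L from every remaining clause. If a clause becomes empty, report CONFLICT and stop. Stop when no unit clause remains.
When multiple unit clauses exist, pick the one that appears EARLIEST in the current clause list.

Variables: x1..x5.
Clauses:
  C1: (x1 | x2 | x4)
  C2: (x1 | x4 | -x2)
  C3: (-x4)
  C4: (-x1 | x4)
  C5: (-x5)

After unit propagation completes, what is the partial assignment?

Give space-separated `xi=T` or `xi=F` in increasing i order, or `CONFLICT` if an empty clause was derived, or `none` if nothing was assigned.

unit clause [-4] forces x4=F; simplify:
  drop 4 from [1, 2, 4] -> [1, 2]
  drop 4 from [1, 4, -2] -> [1, -2]
  drop 4 from [-1, 4] -> [-1]
  satisfied 1 clause(s); 4 remain; assigned so far: [4]
unit clause [-1] forces x1=F; simplify:
  drop 1 from [1, 2] -> [2]
  drop 1 from [1, -2] -> [-2]
  satisfied 1 clause(s); 3 remain; assigned so far: [1, 4]
unit clause [2] forces x2=T; simplify:
  drop -2 from [-2] -> [] (empty!)
  satisfied 1 clause(s); 2 remain; assigned so far: [1, 2, 4]
CONFLICT (empty clause)

Answer: CONFLICT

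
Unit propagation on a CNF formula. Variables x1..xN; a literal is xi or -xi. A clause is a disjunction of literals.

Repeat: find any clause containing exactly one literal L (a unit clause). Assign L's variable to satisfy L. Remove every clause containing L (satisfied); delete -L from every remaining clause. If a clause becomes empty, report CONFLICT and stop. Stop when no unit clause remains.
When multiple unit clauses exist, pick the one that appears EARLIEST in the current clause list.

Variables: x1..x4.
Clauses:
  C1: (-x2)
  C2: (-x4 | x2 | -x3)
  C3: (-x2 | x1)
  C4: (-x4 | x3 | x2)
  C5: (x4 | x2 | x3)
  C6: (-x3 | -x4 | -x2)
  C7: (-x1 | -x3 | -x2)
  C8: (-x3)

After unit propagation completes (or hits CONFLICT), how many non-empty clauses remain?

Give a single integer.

unit clause [-2] forces x2=F; simplify:
  drop 2 from [-4, 2, -3] -> [-4, -3]
  drop 2 from [-4, 3, 2] -> [-4, 3]
  drop 2 from [4, 2, 3] -> [4, 3]
  satisfied 4 clause(s); 4 remain; assigned so far: [2]
unit clause [-3] forces x3=F; simplify:
  drop 3 from [-4, 3] -> [-4]
  drop 3 from [4, 3] -> [4]
  satisfied 2 clause(s); 2 remain; assigned so far: [2, 3]
unit clause [-4] forces x4=F; simplify:
  drop 4 from [4] -> [] (empty!)
  satisfied 1 clause(s); 1 remain; assigned so far: [2, 3, 4]
CONFLICT (empty clause)

Answer: 0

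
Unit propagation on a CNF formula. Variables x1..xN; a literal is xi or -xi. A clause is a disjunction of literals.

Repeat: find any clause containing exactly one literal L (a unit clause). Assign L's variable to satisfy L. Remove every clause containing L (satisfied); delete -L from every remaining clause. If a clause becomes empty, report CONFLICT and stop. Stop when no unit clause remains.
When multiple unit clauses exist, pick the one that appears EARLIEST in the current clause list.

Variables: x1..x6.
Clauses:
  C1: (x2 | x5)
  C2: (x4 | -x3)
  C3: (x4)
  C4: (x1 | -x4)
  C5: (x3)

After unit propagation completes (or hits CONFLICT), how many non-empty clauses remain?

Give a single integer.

Answer: 1

Derivation:
unit clause [4] forces x4=T; simplify:
  drop -4 from [1, -4] -> [1]
  satisfied 2 clause(s); 3 remain; assigned so far: [4]
unit clause [1] forces x1=T; simplify:
  satisfied 1 clause(s); 2 remain; assigned so far: [1, 4]
unit clause [3] forces x3=T; simplify:
  satisfied 1 clause(s); 1 remain; assigned so far: [1, 3, 4]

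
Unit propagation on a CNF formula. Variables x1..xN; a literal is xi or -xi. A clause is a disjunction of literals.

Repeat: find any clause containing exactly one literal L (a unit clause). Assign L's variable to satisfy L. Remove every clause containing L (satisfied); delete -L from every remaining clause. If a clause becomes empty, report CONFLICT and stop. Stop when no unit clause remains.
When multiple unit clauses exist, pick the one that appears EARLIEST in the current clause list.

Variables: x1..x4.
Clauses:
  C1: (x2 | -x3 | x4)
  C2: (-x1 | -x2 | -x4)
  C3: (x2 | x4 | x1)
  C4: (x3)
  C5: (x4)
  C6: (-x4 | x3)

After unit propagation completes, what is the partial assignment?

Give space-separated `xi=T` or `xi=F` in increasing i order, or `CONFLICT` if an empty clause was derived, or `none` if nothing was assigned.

Answer: x3=T x4=T

Derivation:
unit clause [3] forces x3=T; simplify:
  drop -3 from [2, -3, 4] -> [2, 4]
  satisfied 2 clause(s); 4 remain; assigned so far: [3]
unit clause [4] forces x4=T; simplify:
  drop -4 from [-1, -2, -4] -> [-1, -2]
  satisfied 3 clause(s); 1 remain; assigned so far: [3, 4]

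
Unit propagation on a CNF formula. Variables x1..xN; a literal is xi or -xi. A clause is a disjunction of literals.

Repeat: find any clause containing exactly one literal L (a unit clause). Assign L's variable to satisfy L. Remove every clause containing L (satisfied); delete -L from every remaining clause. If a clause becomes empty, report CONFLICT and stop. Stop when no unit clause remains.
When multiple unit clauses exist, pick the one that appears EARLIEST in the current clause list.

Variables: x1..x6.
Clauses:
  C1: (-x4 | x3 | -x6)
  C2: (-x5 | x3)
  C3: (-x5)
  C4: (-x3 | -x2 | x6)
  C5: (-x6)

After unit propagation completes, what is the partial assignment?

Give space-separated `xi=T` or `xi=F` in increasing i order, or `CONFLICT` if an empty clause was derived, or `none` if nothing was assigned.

unit clause [-5] forces x5=F; simplify:
  satisfied 2 clause(s); 3 remain; assigned so far: [5]
unit clause [-6] forces x6=F; simplify:
  drop 6 from [-3, -2, 6] -> [-3, -2]
  satisfied 2 clause(s); 1 remain; assigned so far: [5, 6]

Answer: x5=F x6=F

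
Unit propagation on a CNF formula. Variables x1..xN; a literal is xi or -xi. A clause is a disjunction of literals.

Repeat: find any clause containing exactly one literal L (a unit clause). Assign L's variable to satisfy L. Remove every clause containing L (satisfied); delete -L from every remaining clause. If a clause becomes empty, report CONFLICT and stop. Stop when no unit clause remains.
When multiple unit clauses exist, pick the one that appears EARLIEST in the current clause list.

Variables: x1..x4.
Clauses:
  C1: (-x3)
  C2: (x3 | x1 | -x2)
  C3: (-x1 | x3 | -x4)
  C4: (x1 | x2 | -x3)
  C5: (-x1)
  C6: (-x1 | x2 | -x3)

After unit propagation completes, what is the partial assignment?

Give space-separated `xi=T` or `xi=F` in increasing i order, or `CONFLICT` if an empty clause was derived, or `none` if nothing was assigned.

Answer: x1=F x2=F x3=F

Derivation:
unit clause [-3] forces x3=F; simplify:
  drop 3 from [3, 1, -2] -> [1, -2]
  drop 3 from [-1, 3, -4] -> [-1, -4]
  satisfied 3 clause(s); 3 remain; assigned so far: [3]
unit clause [-1] forces x1=F; simplify:
  drop 1 from [1, -2] -> [-2]
  satisfied 2 clause(s); 1 remain; assigned so far: [1, 3]
unit clause [-2] forces x2=F; simplify:
  satisfied 1 clause(s); 0 remain; assigned so far: [1, 2, 3]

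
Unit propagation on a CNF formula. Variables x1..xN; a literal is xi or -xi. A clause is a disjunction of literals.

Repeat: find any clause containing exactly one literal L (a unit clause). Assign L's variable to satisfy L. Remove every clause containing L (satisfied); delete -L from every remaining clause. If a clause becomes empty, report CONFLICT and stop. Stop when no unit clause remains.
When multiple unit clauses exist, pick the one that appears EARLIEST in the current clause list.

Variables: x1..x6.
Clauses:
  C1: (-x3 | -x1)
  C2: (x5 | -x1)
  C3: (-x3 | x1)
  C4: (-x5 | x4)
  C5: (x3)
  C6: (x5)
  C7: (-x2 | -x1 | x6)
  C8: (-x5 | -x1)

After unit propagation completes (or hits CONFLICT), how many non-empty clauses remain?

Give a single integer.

Answer: 2

Derivation:
unit clause [3] forces x3=T; simplify:
  drop -3 from [-3, -1] -> [-1]
  drop -3 from [-3, 1] -> [1]
  satisfied 1 clause(s); 7 remain; assigned so far: [3]
unit clause [-1] forces x1=F; simplify:
  drop 1 from [1] -> [] (empty!)
  satisfied 4 clause(s); 3 remain; assigned so far: [1, 3]
CONFLICT (empty clause)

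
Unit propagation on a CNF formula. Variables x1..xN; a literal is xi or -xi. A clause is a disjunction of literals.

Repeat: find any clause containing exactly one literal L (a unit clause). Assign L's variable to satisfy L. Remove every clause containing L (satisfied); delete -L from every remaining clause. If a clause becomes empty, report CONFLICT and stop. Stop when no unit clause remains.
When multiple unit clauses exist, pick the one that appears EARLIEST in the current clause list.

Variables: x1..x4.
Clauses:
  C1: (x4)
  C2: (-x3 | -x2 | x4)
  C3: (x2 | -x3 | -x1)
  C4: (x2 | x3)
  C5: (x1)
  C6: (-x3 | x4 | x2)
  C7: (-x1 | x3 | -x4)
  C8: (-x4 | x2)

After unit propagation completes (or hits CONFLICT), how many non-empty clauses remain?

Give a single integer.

Answer: 0

Derivation:
unit clause [4] forces x4=T; simplify:
  drop -4 from [-1, 3, -4] -> [-1, 3]
  drop -4 from [-4, 2] -> [2]
  satisfied 3 clause(s); 5 remain; assigned so far: [4]
unit clause [1] forces x1=T; simplify:
  drop -1 from [2, -3, -1] -> [2, -3]
  drop -1 from [-1, 3] -> [3]
  satisfied 1 clause(s); 4 remain; assigned so far: [1, 4]
unit clause [3] forces x3=T; simplify:
  drop -3 from [2, -3] -> [2]
  satisfied 2 clause(s); 2 remain; assigned so far: [1, 3, 4]
unit clause [2] forces x2=T; simplify:
  satisfied 2 clause(s); 0 remain; assigned so far: [1, 2, 3, 4]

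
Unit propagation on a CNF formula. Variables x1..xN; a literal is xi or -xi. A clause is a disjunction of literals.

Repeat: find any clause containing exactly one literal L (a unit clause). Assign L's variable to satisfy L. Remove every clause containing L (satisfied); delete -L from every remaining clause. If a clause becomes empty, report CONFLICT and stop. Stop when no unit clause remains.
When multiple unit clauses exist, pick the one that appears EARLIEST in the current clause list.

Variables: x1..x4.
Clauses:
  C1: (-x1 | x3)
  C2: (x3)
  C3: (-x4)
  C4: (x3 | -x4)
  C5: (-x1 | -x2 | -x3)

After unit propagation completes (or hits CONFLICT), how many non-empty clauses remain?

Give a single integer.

Answer: 1

Derivation:
unit clause [3] forces x3=T; simplify:
  drop -3 from [-1, -2, -3] -> [-1, -2]
  satisfied 3 clause(s); 2 remain; assigned so far: [3]
unit clause [-4] forces x4=F; simplify:
  satisfied 1 clause(s); 1 remain; assigned so far: [3, 4]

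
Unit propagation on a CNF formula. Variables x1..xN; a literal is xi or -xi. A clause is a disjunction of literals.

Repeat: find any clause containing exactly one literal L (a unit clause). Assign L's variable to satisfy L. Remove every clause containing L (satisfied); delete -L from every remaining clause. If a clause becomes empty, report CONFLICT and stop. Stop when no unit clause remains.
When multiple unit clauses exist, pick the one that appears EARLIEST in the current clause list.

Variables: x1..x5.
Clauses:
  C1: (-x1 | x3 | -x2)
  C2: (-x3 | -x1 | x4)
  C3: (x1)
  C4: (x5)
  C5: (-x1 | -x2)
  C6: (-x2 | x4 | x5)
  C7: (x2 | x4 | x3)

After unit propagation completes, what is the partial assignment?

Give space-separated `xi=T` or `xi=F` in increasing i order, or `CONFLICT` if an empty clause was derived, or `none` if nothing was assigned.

Answer: x1=T x2=F x5=T

Derivation:
unit clause [1] forces x1=T; simplify:
  drop -1 from [-1, 3, -2] -> [3, -2]
  drop -1 from [-3, -1, 4] -> [-3, 4]
  drop -1 from [-1, -2] -> [-2]
  satisfied 1 clause(s); 6 remain; assigned so far: [1]
unit clause [5] forces x5=T; simplify:
  satisfied 2 clause(s); 4 remain; assigned so far: [1, 5]
unit clause [-2] forces x2=F; simplify:
  drop 2 from [2, 4, 3] -> [4, 3]
  satisfied 2 clause(s); 2 remain; assigned so far: [1, 2, 5]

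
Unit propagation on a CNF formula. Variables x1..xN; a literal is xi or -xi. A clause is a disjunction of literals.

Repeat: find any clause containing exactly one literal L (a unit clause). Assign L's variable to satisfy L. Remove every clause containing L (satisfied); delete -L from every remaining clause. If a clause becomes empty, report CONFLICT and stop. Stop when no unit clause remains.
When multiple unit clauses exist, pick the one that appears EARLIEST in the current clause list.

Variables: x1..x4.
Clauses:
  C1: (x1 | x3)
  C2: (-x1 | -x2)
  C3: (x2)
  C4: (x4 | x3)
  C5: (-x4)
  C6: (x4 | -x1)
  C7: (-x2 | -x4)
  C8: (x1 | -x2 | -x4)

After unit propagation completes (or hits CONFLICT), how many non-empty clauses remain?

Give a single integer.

Answer: 0

Derivation:
unit clause [2] forces x2=T; simplify:
  drop -2 from [-1, -2] -> [-1]
  drop -2 from [-2, -4] -> [-4]
  drop -2 from [1, -2, -4] -> [1, -4]
  satisfied 1 clause(s); 7 remain; assigned so far: [2]
unit clause [-1] forces x1=F; simplify:
  drop 1 from [1, 3] -> [3]
  drop 1 from [1, -4] -> [-4]
  satisfied 2 clause(s); 5 remain; assigned so far: [1, 2]
unit clause [3] forces x3=T; simplify:
  satisfied 2 clause(s); 3 remain; assigned so far: [1, 2, 3]
unit clause [-4] forces x4=F; simplify:
  satisfied 3 clause(s); 0 remain; assigned so far: [1, 2, 3, 4]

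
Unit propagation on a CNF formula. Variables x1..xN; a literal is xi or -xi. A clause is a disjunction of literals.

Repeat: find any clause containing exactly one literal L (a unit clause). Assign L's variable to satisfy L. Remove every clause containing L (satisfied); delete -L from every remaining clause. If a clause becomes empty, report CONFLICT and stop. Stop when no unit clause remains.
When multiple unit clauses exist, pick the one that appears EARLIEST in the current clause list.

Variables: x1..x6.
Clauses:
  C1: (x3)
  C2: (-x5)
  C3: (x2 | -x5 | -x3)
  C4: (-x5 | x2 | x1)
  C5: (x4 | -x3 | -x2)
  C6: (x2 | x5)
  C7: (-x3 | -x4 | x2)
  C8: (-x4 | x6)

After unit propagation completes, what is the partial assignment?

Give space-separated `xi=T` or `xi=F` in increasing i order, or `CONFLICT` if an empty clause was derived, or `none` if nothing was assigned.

unit clause [3] forces x3=T; simplify:
  drop -3 from [2, -5, -3] -> [2, -5]
  drop -3 from [4, -3, -2] -> [4, -2]
  drop -3 from [-3, -4, 2] -> [-4, 2]
  satisfied 1 clause(s); 7 remain; assigned so far: [3]
unit clause [-5] forces x5=F; simplify:
  drop 5 from [2, 5] -> [2]
  satisfied 3 clause(s); 4 remain; assigned so far: [3, 5]
unit clause [2] forces x2=T; simplify:
  drop -2 from [4, -2] -> [4]
  satisfied 2 clause(s); 2 remain; assigned so far: [2, 3, 5]
unit clause [4] forces x4=T; simplify:
  drop -4 from [-4, 6] -> [6]
  satisfied 1 clause(s); 1 remain; assigned so far: [2, 3, 4, 5]
unit clause [6] forces x6=T; simplify:
  satisfied 1 clause(s); 0 remain; assigned so far: [2, 3, 4, 5, 6]

Answer: x2=T x3=T x4=T x5=F x6=T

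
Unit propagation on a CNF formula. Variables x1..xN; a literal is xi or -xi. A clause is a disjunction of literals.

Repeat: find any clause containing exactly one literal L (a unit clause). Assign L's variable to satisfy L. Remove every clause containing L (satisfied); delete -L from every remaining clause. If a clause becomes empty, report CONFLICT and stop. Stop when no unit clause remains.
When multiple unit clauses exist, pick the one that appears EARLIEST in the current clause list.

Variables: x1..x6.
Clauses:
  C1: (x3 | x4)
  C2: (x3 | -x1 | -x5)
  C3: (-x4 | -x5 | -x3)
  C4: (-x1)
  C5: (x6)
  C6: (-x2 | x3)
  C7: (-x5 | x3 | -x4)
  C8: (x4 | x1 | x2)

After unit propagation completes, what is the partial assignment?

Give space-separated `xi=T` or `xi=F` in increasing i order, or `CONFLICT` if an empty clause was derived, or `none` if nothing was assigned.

Answer: x1=F x6=T

Derivation:
unit clause [-1] forces x1=F; simplify:
  drop 1 from [4, 1, 2] -> [4, 2]
  satisfied 2 clause(s); 6 remain; assigned so far: [1]
unit clause [6] forces x6=T; simplify:
  satisfied 1 clause(s); 5 remain; assigned so far: [1, 6]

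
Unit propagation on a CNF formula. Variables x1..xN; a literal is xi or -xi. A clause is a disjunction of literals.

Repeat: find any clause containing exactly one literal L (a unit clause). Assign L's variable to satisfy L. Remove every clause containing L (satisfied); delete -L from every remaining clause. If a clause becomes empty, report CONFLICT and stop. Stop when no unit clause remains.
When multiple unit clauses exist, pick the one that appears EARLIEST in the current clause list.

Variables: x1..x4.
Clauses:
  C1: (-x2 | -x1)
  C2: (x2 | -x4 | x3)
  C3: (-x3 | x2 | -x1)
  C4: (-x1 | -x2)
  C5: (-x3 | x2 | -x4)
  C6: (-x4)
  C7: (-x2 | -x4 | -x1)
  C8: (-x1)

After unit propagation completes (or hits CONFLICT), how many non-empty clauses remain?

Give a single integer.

Answer: 0

Derivation:
unit clause [-4] forces x4=F; simplify:
  satisfied 4 clause(s); 4 remain; assigned so far: [4]
unit clause [-1] forces x1=F; simplify:
  satisfied 4 clause(s); 0 remain; assigned so far: [1, 4]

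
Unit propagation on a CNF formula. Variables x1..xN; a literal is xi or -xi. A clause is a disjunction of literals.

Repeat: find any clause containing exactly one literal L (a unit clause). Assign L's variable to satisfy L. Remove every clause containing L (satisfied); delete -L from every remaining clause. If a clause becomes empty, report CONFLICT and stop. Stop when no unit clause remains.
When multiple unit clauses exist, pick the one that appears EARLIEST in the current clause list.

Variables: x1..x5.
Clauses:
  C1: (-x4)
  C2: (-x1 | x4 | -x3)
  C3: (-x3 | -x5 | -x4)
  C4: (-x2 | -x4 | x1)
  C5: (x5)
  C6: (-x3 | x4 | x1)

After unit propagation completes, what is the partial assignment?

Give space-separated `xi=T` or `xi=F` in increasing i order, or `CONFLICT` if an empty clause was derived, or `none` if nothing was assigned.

unit clause [-4] forces x4=F; simplify:
  drop 4 from [-1, 4, -3] -> [-1, -3]
  drop 4 from [-3, 4, 1] -> [-3, 1]
  satisfied 3 clause(s); 3 remain; assigned so far: [4]
unit clause [5] forces x5=T; simplify:
  satisfied 1 clause(s); 2 remain; assigned so far: [4, 5]

Answer: x4=F x5=T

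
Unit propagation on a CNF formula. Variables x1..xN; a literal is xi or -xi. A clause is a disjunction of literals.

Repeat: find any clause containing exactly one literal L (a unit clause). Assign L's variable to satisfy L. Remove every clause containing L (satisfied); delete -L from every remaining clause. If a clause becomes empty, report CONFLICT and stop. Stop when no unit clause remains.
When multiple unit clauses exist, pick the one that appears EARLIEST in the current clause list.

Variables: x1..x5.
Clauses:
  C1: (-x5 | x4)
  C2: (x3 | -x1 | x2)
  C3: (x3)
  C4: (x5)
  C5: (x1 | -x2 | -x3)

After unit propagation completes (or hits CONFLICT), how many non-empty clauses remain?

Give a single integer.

Answer: 1

Derivation:
unit clause [3] forces x3=T; simplify:
  drop -3 from [1, -2, -3] -> [1, -2]
  satisfied 2 clause(s); 3 remain; assigned so far: [3]
unit clause [5] forces x5=T; simplify:
  drop -5 from [-5, 4] -> [4]
  satisfied 1 clause(s); 2 remain; assigned so far: [3, 5]
unit clause [4] forces x4=T; simplify:
  satisfied 1 clause(s); 1 remain; assigned so far: [3, 4, 5]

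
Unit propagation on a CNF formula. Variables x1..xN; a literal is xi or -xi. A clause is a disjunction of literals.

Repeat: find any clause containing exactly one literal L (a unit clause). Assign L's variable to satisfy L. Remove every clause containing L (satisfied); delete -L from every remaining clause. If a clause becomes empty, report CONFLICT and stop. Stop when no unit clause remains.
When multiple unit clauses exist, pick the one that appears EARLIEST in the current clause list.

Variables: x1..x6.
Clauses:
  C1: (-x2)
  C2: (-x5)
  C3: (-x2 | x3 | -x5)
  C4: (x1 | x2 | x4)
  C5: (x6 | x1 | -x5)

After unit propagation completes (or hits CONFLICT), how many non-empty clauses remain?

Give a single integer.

Answer: 1

Derivation:
unit clause [-2] forces x2=F; simplify:
  drop 2 from [1, 2, 4] -> [1, 4]
  satisfied 2 clause(s); 3 remain; assigned so far: [2]
unit clause [-5] forces x5=F; simplify:
  satisfied 2 clause(s); 1 remain; assigned so far: [2, 5]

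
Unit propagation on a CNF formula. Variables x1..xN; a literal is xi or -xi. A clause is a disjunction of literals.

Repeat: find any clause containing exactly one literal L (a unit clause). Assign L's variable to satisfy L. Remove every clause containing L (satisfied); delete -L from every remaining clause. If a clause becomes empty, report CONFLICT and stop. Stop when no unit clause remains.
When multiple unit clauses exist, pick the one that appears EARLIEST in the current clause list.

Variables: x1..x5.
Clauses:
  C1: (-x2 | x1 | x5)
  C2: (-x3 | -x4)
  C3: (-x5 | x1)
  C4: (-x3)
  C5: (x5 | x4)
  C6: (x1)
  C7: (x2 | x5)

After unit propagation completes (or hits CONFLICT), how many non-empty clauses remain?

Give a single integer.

Answer: 2

Derivation:
unit clause [-3] forces x3=F; simplify:
  satisfied 2 clause(s); 5 remain; assigned so far: [3]
unit clause [1] forces x1=T; simplify:
  satisfied 3 clause(s); 2 remain; assigned so far: [1, 3]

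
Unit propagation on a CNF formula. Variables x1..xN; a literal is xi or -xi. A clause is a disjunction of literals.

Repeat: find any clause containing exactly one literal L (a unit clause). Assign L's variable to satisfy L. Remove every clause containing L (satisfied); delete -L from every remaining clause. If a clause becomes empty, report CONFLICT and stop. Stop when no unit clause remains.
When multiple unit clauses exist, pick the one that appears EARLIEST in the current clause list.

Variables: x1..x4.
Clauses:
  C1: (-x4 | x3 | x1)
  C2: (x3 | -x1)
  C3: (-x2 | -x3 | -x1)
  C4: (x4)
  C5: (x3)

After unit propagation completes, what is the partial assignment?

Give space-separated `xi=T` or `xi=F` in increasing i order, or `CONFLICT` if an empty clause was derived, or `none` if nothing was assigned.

Answer: x3=T x4=T

Derivation:
unit clause [4] forces x4=T; simplify:
  drop -4 from [-4, 3, 1] -> [3, 1]
  satisfied 1 clause(s); 4 remain; assigned so far: [4]
unit clause [3] forces x3=T; simplify:
  drop -3 from [-2, -3, -1] -> [-2, -1]
  satisfied 3 clause(s); 1 remain; assigned so far: [3, 4]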